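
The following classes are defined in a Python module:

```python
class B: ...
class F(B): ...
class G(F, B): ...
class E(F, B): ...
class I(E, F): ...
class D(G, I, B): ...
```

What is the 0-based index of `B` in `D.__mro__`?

L[D] = D + merge(L[G], L[I], L[B], [G I B])
  take G:  [G F B object] + [I E F B object] + [B object] + [G I B]
  take I:  [F B object] + [I E F B object] + [B object] + [I B]
  take E:  [F B object] + [E F B object] + [B object] + [B]
  take F:  [F B object] + [F B object] + [B object] + [B]
  take B:  [B object] + [B object] + [B object] + [B]
  take object:  [object] + [object] + [object]
MRO: D G I E F B object
B sits at index 5.

5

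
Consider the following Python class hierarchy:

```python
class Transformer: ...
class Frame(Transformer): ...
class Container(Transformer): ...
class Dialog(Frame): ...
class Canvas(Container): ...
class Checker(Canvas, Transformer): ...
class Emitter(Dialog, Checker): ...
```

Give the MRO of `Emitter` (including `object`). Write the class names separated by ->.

Emitter -> Dialog -> Frame -> Checker -> Canvas -> Container -> Transformer -> object

L[Emitter] = Emitter + merge(L[Dialog], L[Checker], [Dialog Checker])
  take Dialog:  [Dialog Frame Transformer object] + [Checker Canvas Container Transformer object] + [Dialog Checker]
  take Frame:  [Frame Transformer object] + [Checker Canvas Container Transformer object] + [Checker]
  take Checker:  [Transformer object] + [Checker Canvas Container Transformer object] + [Checker]
  take Canvas:  [Transformer object] + [Canvas Container Transformer object]
  take Container:  [Transformer object] + [Container Transformer object]
  take Transformer:  [Transformer object] + [Transformer object]
  take object:  [object] + [object]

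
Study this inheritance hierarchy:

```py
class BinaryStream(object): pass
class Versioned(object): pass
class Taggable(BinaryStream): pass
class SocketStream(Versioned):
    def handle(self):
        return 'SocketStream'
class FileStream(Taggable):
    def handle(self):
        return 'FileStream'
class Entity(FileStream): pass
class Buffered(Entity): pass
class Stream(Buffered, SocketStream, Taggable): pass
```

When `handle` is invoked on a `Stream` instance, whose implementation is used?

L[Stream] = Stream + merge(L[Buffered], L[SocketStream], L[Taggable], [Buffered SocketStream Taggable])
  take Buffered:  [Buffered Entity FileStream Taggable BinaryStream object] + [SocketStream Versioned object] + [Taggable BinaryStream object] + [Buffered SocketStream Taggable]
  take Entity:  [Entity FileStream Taggable BinaryStream object] + [SocketStream Versioned object] + [Taggable BinaryStream object] + [SocketStream Taggable]
  take FileStream:  [FileStream Taggable BinaryStream object] + [SocketStream Versioned object] + [Taggable BinaryStream object] + [SocketStream Taggable]
  take SocketStream:  [Taggable BinaryStream object] + [SocketStream Versioned object] + [Taggable BinaryStream object] + [SocketStream Taggable]
  take Taggable:  [Taggable BinaryStream object] + [Versioned object] + [Taggable BinaryStream object] + [Taggable]
  take BinaryStream:  [BinaryStream object] + [Versioned object] + [BinaryStream object]
  take Versioned:  [object] + [Versioned object] + [object]
  take object:  [object] + [object] + [object]
MRO: Stream Buffered Entity FileStream SocketStream Taggable BinaryStream Versioned object
handle is defined in: FileStream, SocketStream. First along the MRO is FileStream.

FileStream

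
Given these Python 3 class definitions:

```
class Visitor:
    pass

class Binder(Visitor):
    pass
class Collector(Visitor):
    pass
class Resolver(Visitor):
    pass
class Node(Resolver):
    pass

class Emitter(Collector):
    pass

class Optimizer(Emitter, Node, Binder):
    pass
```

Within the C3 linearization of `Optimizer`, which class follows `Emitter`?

Collector

L[Optimizer] = Optimizer + merge(L[Emitter], L[Node], L[Binder], [Emitter Node Binder])
  take Emitter:  [Emitter Collector Visitor object] + [Node Resolver Visitor object] + [Binder Visitor object] + [Emitter Node Binder]
  take Collector:  [Collector Visitor object] + [Node Resolver Visitor object] + [Binder Visitor object] + [Node Binder]
  take Node:  [Visitor object] + [Node Resolver Visitor object] + [Binder Visitor object] + [Node Binder]
  take Resolver:  [Visitor object] + [Resolver Visitor object] + [Binder Visitor object] + [Binder]
  take Binder:  [Visitor object] + [Visitor object] + [Binder Visitor object] + [Binder]
  take Visitor:  [Visitor object] + [Visitor object] + [Visitor object]
  take object:  [object] + [object] + [object]
MRO: Optimizer Emitter Collector Node Resolver Binder Visitor object
Emitter is at position 1; next is Collector.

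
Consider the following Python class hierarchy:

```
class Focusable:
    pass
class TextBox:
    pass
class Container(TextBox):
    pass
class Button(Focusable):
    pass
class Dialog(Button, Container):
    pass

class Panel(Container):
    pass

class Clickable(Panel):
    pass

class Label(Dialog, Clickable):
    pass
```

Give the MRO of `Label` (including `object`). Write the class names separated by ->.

Label -> Dialog -> Button -> Focusable -> Clickable -> Panel -> Container -> TextBox -> object

L[Label] = Label + merge(L[Dialog], L[Clickable], [Dialog Clickable])
  take Dialog:  [Dialog Button Focusable Container TextBox object] + [Clickable Panel Container TextBox object] + [Dialog Clickable]
  take Button:  [Button Focusable Container TextBox object] + [Clickable Panel Container TextBox object] + [Clickable]
  take Focusable:  [Focusable Container TextBox object] + [Clickable Panel Container TextBox object] + [Clickable]
  take Clickable:  [Container TextBox object] + [Clickable Panel Container TextBox object] + [Clickable]
  take Panel:  [Container TextBox object] + [Panel Container TextBox object]
  take Container:  [Container TextBox object] + [Container TextBox object]
  take TextBox:  [TextBox object] + [TextBox object]
  take object:  [object] + [object]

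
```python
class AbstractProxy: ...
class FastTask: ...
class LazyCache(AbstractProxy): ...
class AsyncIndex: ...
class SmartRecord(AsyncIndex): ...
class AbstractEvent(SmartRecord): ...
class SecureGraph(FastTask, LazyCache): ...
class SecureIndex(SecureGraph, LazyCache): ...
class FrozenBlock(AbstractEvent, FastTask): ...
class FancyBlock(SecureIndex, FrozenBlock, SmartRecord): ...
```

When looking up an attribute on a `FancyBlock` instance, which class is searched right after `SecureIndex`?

L[FancyBlock] = FancyBlock + merge(L[SecureIndex], L[FrozenBlock], L[SmartRecord], [SecureIndex FrozenBlock SmartRecord])
  take SecureIndex:  [SecureIndex SecureGraph FastTask LazyCache AbstractProxy object] + [FrozenBlock AbstractEvent SmartRecord AsyncIndex FastTask object] + [SmartRecord AsyncIndex object] + [SecureIndex FrozenBlock SmartRecord]
  take SecureGraph:  [SecureGraph FastTask LazyCache AbstractProxy object] + [FrozenBlock AbstractEvent SmartRecord AsyncIndex FastTask object] + [SmartRecord AsyncIndex object] + [FrozenBlock SmartRecord]
  take FrozenBlock:  [FastTask LazyCache AbstractProxy object] + [FrozenBlock AbstractEvent SmartRecord AsyncIndex FastTask object] + [SmartRecord AsyncIndex object] + [FrozenBlock SmartRecord]
  take AbstractEvent:  [FastTask LazyCache AbstractProxy object] + [AbstractEvent SmartRecord AsyncIndex FastTask object] + [SmartRecord AsyncIndex object] + [SmartRecord]
  take SmartRecord:  [FastTask LazyCache AbstractProxy object] + [SmartRecord AsyncIndex FastTask object] + [SmartRecord AsyncIndex object] + [SmartRecord]
  take AsyncIndex:  [FastTask LazyCache AbstractProxy object] + [AsyncIndex FastTask object] + [AsyncIndex object]
  take FastTask:  [FastTask LazyCache AbstractProxy object] + [FastTask object] + [object]
  take LazyCache:  [LazyCache AbstractProxy object] + [object] + [object]
  take AbstractProxy:  [AbstractProxy object] + [object] + [object]
  take object:  [object] + [object] + [object]
MRO: FancyBlock SecureIndex SecureGraph FrozenBlock AbstractEvent SmartRecord AsyncIndex FastTask LazyCache AbstractProxy object
SecureIndex is at position 1; next is SecureGraph.

SecureGraph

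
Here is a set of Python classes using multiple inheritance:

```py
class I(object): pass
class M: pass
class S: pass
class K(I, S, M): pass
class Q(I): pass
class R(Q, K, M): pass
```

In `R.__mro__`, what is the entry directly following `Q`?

K

L[R] = R + merge(L[Q], L[K], L[M], [Q K M])
  take Q:  [Q I object] + [K I S M object] + [M object] + [Q K M]
  take K:  [I object] + [K I S M object] + [M object] + [K M]
  take I:  [I object] + [I S M object] + [M object] + [M]
  take S:  [object] + [S M object] + [M object] + [M]
  take M:  [object] + [M object] + [M object] + [M]
  take object:  [object] + [object] + [object]
MRO: R Q K I S M object
Q is at position 1; next is K.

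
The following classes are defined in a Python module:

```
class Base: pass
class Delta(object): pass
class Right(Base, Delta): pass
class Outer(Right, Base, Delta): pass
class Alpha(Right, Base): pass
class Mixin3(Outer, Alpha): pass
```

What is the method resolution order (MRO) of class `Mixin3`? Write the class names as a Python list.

[Mixin3, Outer, Alpha, Right, Base, Delta, object]

L[Mixin3] = Mixin3 + merge(L[Outer], L[Alpha], [Outer Alpha])
  take Outer:  [Outer Right Base Delta object] + [Alpha Right Base Delta object] + [Outer Alpha]
  take Alpha:  [Right Base Delta object] + [Alpha Right Base Delta object] + [Alpha]
  take Right:  [Right Base Delta object] + [Right Base Delta object]
  take Base:  [Base Delta object] + [Base Delta object]
  take Delta:  [Delta object] + [Delta object]
  take object:  [object] + [object]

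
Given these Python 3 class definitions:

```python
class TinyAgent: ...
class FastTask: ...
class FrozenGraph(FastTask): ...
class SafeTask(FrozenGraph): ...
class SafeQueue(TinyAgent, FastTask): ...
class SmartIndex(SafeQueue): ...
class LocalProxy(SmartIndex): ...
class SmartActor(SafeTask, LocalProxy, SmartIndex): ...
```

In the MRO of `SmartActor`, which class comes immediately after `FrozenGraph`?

L[SmartActor] = SmartActor + merge(L[SafeTask], L[LocalProxy], L[SmartIndex], [SafeTask LocalProxy SmartIndex])
  take SafeTask:  [SafeTask FrozenGraph FastTask object] + [LocalProxy SmartIndex SafeQueue TinyAgent FastTask object] + [SmartIndex SafeQueue TinyAgent FastTask object] + [SafeTask LocalProxy SmartIndex]
  take FrozenGraph:  [FrozenGraph FastTask object] + [LocalProxy SmartIndex SafeQueue TinyAgent FastTask object] + [SmartIndex SafeQueue TinyAgent FastTask object] + [LocalProxy SmartIndex]
  take LocalProxy:  [FastTask object] + [LocalProxy SmartIndex SafeQueue TinyAgent FastTask object] + [SmartIndex SafeQueue TinyAgent FastTask object] + [LocalProxy SmartIndex]
  take SmartIndex:  [FastTask object] + [SmartIndex SafeQueue TinyAgent FastTask object] + [SmartIndex SafeQueue TinyAgent FastTask object] + [SmartIndex]
  take SafeQueue:  [FastTask object] + [SafeQueue TinyAgent FastTask object] + [SafeQueue TinyAgent FastTask object]
  take TinyAgent:  [FastTask object] + [TinyAgent FastTask object] + [TinyAgent FastTask object]
  take FastTask:  [FastTask object] + [FastTask object] + [FastTask object]
  take object:  [object] + [object] + [object]
MRO: SmartActor SafeTask FrozenGraph LocalProxy SmartIndex SafeQueue TinyAgent FastTask object
FrozenGraph is at position 2; next is LocalProxy.

LocalProxy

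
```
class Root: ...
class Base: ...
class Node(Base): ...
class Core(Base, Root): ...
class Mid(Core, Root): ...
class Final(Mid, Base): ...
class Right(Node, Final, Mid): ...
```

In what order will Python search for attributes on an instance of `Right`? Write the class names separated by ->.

Right -> Node -> Final -> Mid -> Core -> Base -> Root -> object

L[Right] = Right + merge(L[Node], L[Final], L[Mid], [Node Final Mid])
  take Node:  [Node Base object] + [Final Mid Core Base Root object] + [Mid Core Base Root object] + [Node Final Mid]
  take Final:  [Base object] + [Final Mid Core Base Root object] + [Mid Core Base Root object] + [Final Mid]
  take Mid:  [Base object] + [Mid Core Base Root object] + [Mid Core Base Root object] + [Mid]
  take Core:  [Base object] + [Core Base Root object] + [Core Base Root object]
  take Base:  [Base object] + [Base Root object] + [Base Root object]
  take Root:  [object] + [Root object] + [Root object]
  take object:  [object] + [object] + [object]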